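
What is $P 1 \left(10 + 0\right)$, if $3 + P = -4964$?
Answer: $-49670$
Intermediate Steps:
$P = -4967$ ($P = -3 - 4964 = -4967$)
$P 1 \left(10 + 0\right) = - 4967 \cdot 1 \left(10 + 0\right) = - 4967 \cdot 1 \cdot 10 = \left(-4967\right) 10 = -49670$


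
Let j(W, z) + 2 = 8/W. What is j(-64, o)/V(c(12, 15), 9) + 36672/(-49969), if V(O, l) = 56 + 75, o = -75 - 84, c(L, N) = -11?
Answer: -39281729/52367512 ≈ -0.75012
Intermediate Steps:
o = -159
j(W, z) = -2 + 8/W
V(O, l) = 131
j(-64, o)/V(c(12, 15), 9) + 36672/(-49969) = (-2 + 8/(-64))/131 + 36672/(-49969) = (-2 + 8*(-1/64))*(1/131) + 36672*(-1/49969) = (-2 - ⅛)*(1/131) - 36672/49969 = -17/8*1/131 - 36672/49969 = -17/1048 - 36672/49969 = -39281729/52367512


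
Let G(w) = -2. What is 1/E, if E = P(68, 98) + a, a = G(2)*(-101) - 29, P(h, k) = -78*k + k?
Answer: -1/7373 ≈ -0.00013563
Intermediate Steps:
P(h, k) = -77*k
a = 173 (a = -2*(-101) - 29 = 202 - 29 = 173)
E = -7373 (E = -77*98 + 173 = -7546 + 173 = -7373)
1/E = 1/(-7373) = -1/7373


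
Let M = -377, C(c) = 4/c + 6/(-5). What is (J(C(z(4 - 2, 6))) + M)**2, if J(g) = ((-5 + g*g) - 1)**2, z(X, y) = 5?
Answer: 45928347481/390625 ≈ 1.1758e+5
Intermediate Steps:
C(c) = -6/5 + 4/c (C(c) = 4/c + 6*(-1/5) = 4/c - 6/5 = -6/5 + 4/c)
J(g) = (-6 + g**2)**2 (J(g) = ((-5 + g**2) - 1)**2 = (-6 + g**2)**2)
(J(C(z(4 - 2, 6))) + M)**2 = ((-6 + (-6/5 + 4/5)**2)**2 - 377)**2 = ((-6 + (-2/5)**2)**2 - 377)**2 = ((-6 + 4/25)**2 - 377)**2 = ((-146/25)**2 - 377)**2 = (21316/625 - 377)**2 = (-214309/625)**2 = 45928347481/390625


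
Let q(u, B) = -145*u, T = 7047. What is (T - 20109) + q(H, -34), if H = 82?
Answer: -24952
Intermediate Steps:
(T - 20109) + q(H, -34) = (7047 - 20109) - 145*82 = -13062 - 11890 = -24952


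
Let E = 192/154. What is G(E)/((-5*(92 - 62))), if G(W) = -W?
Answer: 16/1925 ≈ 0.0083117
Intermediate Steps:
E = 96/77 (E = 192*(1/154) = 96/77 ≈ 1.2468)
G(E)/((-5*(92 - 62))) = (-1*96/77)/((-5*(92 - 62))) = -96/(77*((-5*30))) = -96/77/(-150) = -96/77*(-1/150) = 16/1925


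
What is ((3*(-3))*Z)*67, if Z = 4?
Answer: -2412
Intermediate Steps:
((3*(-3))*Z)*67 = ((3*(-3))*4)*67 = -9*4*67 = -36*67 = -2412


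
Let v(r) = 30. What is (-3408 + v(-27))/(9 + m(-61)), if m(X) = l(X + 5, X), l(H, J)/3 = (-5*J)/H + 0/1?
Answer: 63056/137 ≈ 460.26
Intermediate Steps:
l(H, J) = -15*J/H (l(H, J) = 3*((-5*J)/H + 0/1) = 3*(-5*J/H + 0*1) = 3*(-5*J/H + 0) = 3*(-5*J/H) = -15*J/H)
m(X) = -15*X/(5 + X) (m(X) = -15*X/(X + 5) = -15*X/(5 + X))
(-3408 + v(-27))/(9 + m(-61)) = (-3408 + 30)/(9 - 15*(-61)/(5 - 61)) = -3378/(9 - 15*(-61)/(-56)) = -3378/(9 - 15*(-61)*(-1/56)) = -3378/(9 - 915/56) = -3378/(-411/56) = -3378*(-56/411) = 63056/137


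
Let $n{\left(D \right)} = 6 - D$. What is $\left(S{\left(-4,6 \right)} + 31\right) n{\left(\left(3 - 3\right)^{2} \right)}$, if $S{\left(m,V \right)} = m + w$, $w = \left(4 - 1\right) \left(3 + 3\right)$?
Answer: $270$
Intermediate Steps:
$w = 18$ ($w = 3 \cdot 6 = 18$)
$S{\left(m,V \right)} = 18 + m$ ($S{\left(m,V \right)} = m + 18 = 18 + m$)
$\left(S{\left(-4,6 \right)} + 31\right) n{\left(\left(3 - 3\right)^{2} \right)} = \left(\left(18 - 4\right) + 31\right) \left(6 - \left(3 - 3\right)^{2}\right) = \left(14 + 31\right) \left(6 - 0^{2}\right) = 45 \left(6 - 0\right) = 45 \left(6 + 0\right) = 45 \cdot 6 = 270$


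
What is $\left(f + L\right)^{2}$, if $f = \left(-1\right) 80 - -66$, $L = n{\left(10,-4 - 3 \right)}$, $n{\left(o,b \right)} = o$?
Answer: $16$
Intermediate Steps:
$L = 10$
$f = -14$ ($f = -80 + 66 = -14$)
$\left(f + L\right)^{2} = \left(-14 + 10\right)^{2} = \left(-4\right)^{2} = 16$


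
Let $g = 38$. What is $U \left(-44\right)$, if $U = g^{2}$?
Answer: $-63536$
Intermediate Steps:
$U = 1444$ ($U = 38^{2} = 1444$)
$U \left(-44\right) = 1444 \left(-44\right) = -63536$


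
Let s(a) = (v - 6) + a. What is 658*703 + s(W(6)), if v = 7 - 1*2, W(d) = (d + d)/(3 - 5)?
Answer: 462567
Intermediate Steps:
W(d) = -d (W(d) = (2*d)/(-2) = (2*d)*(-1/2) = -d)
v = 5 (v = 7 - 2 = 5)
s(a) = -1 + a (s(a) = (5 - 6) + a = -1 + a)
658*703 + s(W(6)) = 658*703 + (-1 - 1*6) = 462574 + (-1 - 6) = 462574 - 7 = 462567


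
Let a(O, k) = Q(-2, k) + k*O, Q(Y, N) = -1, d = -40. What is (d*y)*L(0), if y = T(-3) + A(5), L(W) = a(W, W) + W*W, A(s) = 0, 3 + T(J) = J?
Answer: -240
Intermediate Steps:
T(J) = -3 + J
a(O, k) = -1 + O*k (a(O, k) = -1 + k*O = -1 + O*k)
L(W) = -1 + 2*W² (L(W) = (-1 + W*W) + W*W = (-1 + W²) + W² = -1 + 2*W²)
y = -6 (y = (-3 - 3) + 0 = -6 + 0 = -6)
(d*y)*L(0) = (-40*(-6))*(-1 + 2*0²) = 240*(-1 + 2*0) = 240*(-1 + 0) = 240*(-1) = -240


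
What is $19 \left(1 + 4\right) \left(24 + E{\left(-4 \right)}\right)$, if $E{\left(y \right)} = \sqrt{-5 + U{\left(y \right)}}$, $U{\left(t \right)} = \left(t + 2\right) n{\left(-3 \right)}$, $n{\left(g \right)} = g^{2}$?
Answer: $2280 + 95 i \sqrt{23} \approx 2280.0 + 455.6 i$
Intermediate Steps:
$U{\left(t \right)} = 18 + 9 t$ ($U{\left(t \right)} = \left(t + 2\right) \left(-3\right)^{2} = \left(2 + t\right) 9 = 18 + 9 t$)
$E{\left(y \right)} = \sqrt{13 + 9 y}$ ($E{\left(y \right)} = \sqrt{-5 + \left(18 + 9 y\right)} = \sqrt{13 + 9 y}$)
$19 \left(1 + 4\right) \left(24 + E{\left(-4 \right)}\right) = 19 \left(1 + 4\right) \left(24 + \sqrt{13 + 9 \left(-4\right)}\right) = 19 \cdot 5 \left(24 + \sqrt{13 - 36}\right) = 19 \cdot 5 \left(24 + \sqrt{-23}\right) = 19 \cdot 5 \left(24 + i \sqrt{23}\right) = 19 \left(120 + 5 i \sqrt{23}\right) = 2280 + 95 i \sqrt{23}$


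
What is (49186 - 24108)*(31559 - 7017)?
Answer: 615464276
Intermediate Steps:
(49186 - 24108)*(31559 - 7017) = 25078*24542 = 615464276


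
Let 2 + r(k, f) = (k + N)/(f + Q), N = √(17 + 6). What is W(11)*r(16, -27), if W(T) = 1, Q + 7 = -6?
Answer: -12/5 - √23/40 ≈ -2.5199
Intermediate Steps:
N = √23 ≈ 4.7958
Q = -13 (Q = -7 - 6 = -13)
r(k, f) = -2 + (k + √23)/(-13 + f) (r(k, f) = -2 + (k + √23)/(f - 13) = -2 + (k + √23)/(-13 + f))
W(11)*r(16, -27) = 1*((26 + 16 + √23 - 2*(-27))/(-13 - 27)) = 1*((26 + 16 + √23 + 54)/(-40)) = 1*(-(96 + √23)/40) = 1*(-12/5 - √23/40) = -12/5 - √23/40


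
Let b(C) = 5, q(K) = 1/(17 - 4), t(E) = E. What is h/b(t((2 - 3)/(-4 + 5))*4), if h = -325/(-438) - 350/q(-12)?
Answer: -398515/438 ≈ -909.85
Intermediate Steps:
q(K) = 1/13
h = -1992575/438 (h = -325/(-438) - 350/1/13 = -325*(-1/438) - 350*13 = 325/438 - 4550 = -1992575/438 ≈ -4549.3)
h/b(t((2 - 3)/(-4 + 5))*4) = -1992575/438/5 = -1992575/438*⅕ = -398515/438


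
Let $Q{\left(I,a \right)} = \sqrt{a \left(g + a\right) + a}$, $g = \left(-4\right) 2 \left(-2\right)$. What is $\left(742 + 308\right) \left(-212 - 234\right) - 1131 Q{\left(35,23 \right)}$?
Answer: $-468300 - 2262 \sqrt{230} \approx -5.0261 \cdot 10^{5}$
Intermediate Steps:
$g = 16$ ($g = \left(-8\right) \left(-2\right) = 16$)
$Q{\left(I,a \right)} = \sqrt{a + a \left(16 + a\right)}$ ($Q{\left(I,a \right)} = \sqrt{a \left(16 + a\right) + a} = \sqrt{a + a \left(16 + a\right)}$)
$\left(742 + 308\right) \left(-212 - 234\right) - 1131 Q{\left(35,23 \right)} = \left(742 + 308\right) \left(-212 - 234\right) - 1131 \sqrt{23 \left(17 + 23\right)} = 1050 \left(-446\right) - 1131 \sqrt{23 \cdot 40} = -468300 - 1131 \sqrt{920} = -468300 - 1131 \cdot 2 \sqrt{230} = -468300 - 2262 \sqrt{230}$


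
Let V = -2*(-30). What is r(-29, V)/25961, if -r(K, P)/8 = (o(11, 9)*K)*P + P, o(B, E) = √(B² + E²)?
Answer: -480/25961 + 13920*√202/25961 ≈ 7.6022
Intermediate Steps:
V = 60
r(K, P) = -8*P - 8*K*P*√202 (r(K, P) = -8*((√(11² + 9²)*K)*P + P) = -8*((√(121 + 81)*K)*P + P) = -8*((√202*K)*P + P) = -8*((K*√202)*P + P) = -8*(K*P*√202 + P) = -8*(P + K*P*√202) = -8*P - 8*K*P*√202)
r(-29, V)/25961 = -8*60*(1 - 29*√202)/25961 = (-480 + 13920*√202)*(1/25961) = -480/25961 + 13920*√202/25961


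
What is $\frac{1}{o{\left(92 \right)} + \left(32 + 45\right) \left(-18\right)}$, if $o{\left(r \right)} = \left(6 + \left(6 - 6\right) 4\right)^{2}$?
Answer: $- \frac{1}{1350} \approx -0.00074074$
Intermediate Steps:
$o{\left(r \right)} = 36$ ($o{\left(r \right)} = \left(6 + \left(6 - 6\right) 4\right)^{2} = \left(6 + 0 \cdot 4\right)^{2} = \left(6 + 0\right)^{2} = 6^{2} = 36$)
$\frac{1}{o{\left(92 \right)} + \left(32 + 45\right) \left(-18\right)} = \frac{1}{36 + \left(32 + 45\right) \left(-18\right)} = \frac{1}{36 + 77 \left(-18\right)} = \frac{1}{36 - 1386} = \frac{1}{-1350} = - \frac{1}{1350}$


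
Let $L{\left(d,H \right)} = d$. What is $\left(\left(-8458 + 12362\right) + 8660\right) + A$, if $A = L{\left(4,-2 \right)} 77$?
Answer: $12872$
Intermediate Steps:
$A = 308$ ($A = 4 \cdot 77 = 308$)
$\left(\left(-8458 + 12362\right) + 8660\right) + A = \left(\left(-8458 + 12362\right) + 8660\right) + 308 = \left(3904 + 8660\right) + 308 = 12564 + 308 = 12872$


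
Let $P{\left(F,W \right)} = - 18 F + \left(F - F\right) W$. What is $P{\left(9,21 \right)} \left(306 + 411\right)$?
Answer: $-116154$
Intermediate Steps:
$P{\left(F,W \right)} = - 18 F$ ($P{\left(F,W \right)} = - 18 F + 0 W = - 18 F + 0 = - 18 F$)
$P{\left(9,21 \right)} \left(306 + 411\right) = \left(-18\right) 9 \left(306 + 411\right) = \left(-162\right) 717 = -116154$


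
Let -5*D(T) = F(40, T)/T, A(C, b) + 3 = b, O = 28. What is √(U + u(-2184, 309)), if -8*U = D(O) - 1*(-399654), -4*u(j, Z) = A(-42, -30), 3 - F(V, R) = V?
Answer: I*√3915964990/280 ≈ 223.49*I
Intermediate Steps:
F(V, R) = 3 - V
A(C, b) = -3 + b
u(j, Z) = 33/4 (u(j, Z) = -(-3 - 30)/4 = -¼*(-33) = 33/4)
D(T) = 37/(5*T) (D(T) = -(3 - 1*40)/(5*T) = -(3 - 40)/(5*T) = -(-37)/(5*T) = 37/(5*T))
U = -55951597/1120 (U = -((37/5)/28 - 1*(-399654))/8 = -((37/5)*(1/28) + 399654)/8 = -(37/140 + 399654)/8 = -⅛*55951597/140 = -55951597/1120 ≈ -49957.)
√(U + u(-2184, 309)) = √(-55951597/1120 + 33/4) = √(-55942357/1120) = I*√3915964990/280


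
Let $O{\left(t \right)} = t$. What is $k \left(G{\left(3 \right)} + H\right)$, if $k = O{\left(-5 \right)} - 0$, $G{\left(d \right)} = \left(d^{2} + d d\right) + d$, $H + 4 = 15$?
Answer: $-160$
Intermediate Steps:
$H = 11$ ($H = -4 + 15 = 11$)
$G{\left(d \right)} = d + 2 d^{2}$ ($G{\left(d \right)} = \left(d^{2} + d^{2}\right) + d = 2 d^{2} + d = d + 2 d^{2}$)
$k = -5$ ($k = -5 - 0 = -5 + 0 = -5$)
$k \left(G{\left(3 \right)} + H\right) = - 5 \left(3 \left(1 + 2 \cdot 3\right) + 11\right) = - 5 \left(3 \left(1 + 6\right) + 11\right) = - 5 \left(3 \cdot 7 + 11\right) = - 5 \left(21 + 11\right) = \left(-5\right) 32 = -160$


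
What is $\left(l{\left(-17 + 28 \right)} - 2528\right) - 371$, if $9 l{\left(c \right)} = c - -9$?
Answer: $- \frac{26071}{9} \approx -2896.8$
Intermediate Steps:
$l{\left(c \right)} = 1 + \frac{c}{9}$ ($l{\left(c \right)} = \frac{c - -9}{9} = \frac{c + 9}{9} = \frac{9 + c}{9} = 1 + \frac{c}{9}$)
$\left(l{\left(-17 + 28 \right)} - 2528\right) - 371 = \left(\left(1 + \frac{-17 + 28}{9}\right) - 2528\right) - 371 = \left(\left(1 + \frac{1}{9} \cdot 11\right) - 2528\right) - 371 = \left(\left(1 + \frac{11}{9}\right) - 2528\right) - 371 = \left(\frac{20}{9} - 2528\right) - 371 = - \frac{22732}{9} - 371 = - \frac{26071}{9}$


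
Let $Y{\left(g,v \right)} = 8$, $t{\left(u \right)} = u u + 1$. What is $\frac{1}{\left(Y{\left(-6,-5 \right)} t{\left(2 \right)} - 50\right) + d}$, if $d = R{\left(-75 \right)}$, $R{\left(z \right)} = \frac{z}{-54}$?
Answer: $- \frac{18}{155} \approx -0.11613$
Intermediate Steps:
$t{\left(u \right)} = 1 + u^{2}$ ($t{\left(u \right)} = u^{2} + 1 = 1 + u^{2}$)
$R{\left(z \right)} = - \frac{z}{54}$ ($R{\left(z \right)} = z \left(- \frac{1}{54}\right) = - \frac{z}{54}$)
$d = \frac{25}{18}$ ($d = \left(- \frac{1}{54}\right) \left(-75\right) = \frac{25}{18} \approx 1.3889$)
$\frac{1}{\left(Y{\left(-6,-5 \right)} t{\left(2 \right)} - 50\right) + d} = \frac{1}{\left(8 \left(1 + 2^{2}\right) - 50\right) + \frac{25}{18}} = \frac{1}{\left(8 \left(1 + 4\right) - 50\right) + \frac{25}{18}} = \frac{1}{\left(8 \cdot 5 - 50\right) + \frac{25}{18}} = \frac{1}{\left(40 - 50\right) + \frac{25}{18}} = \frac{1}{-10 + \frac{25}{18}} = \frac{1}{- \frac{155}{18}} = - \frac{18}{155}$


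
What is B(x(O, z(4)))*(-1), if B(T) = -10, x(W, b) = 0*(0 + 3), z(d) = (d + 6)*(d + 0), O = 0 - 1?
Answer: 10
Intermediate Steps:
O = -1
z(d) = d*(6 + d) (z(d) = (6 + d)*d = d*(6 + d))
x(W, b) = 0 (x(W, b) = 0*3 = 0)
B(x(O, z(4)))*(-1) = -10*(-1) = 10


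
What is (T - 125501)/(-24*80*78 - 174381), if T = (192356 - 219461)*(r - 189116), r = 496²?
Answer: 1542400001/324141 ≈ 4758.4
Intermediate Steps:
r = 246016
T = -1542274500 (T = (192356 - 219461)*(246016 - 189116) = -27105*56900 = -1542274500)
(T - 125501)/(-24*80*78 - 174381) = (-1542274500 - 125501)/(-24*80*78 - 174381) = -1542400001/(-1920*78 - 174381) = -1542400001/(-149760 - 174381) = -1542400001/(-324141) = -1542400001*(-1/324141) = 1542400001/324141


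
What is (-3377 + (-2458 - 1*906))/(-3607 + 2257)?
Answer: 749/150 ≈ 4.9933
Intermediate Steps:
(-3377 + (-2458 - 1*906))/(-3607 + 2257) = (-3377 + (-2458 - 906))/(-1350) = (-3377 - 3364)*(-1/1350) = -6741*(-1/1350) = 749/150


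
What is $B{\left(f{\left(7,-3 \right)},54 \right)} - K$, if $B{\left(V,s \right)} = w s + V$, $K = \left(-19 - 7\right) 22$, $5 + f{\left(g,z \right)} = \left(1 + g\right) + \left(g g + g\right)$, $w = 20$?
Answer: $1711$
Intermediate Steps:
$f{\left(g,z \right)} = -4 + g^{2} + 2 g$ ($f{\left(g,z \right)} = -5 + \left(\left(1 + g\right) + \left(g g + g\right)\right) = -5 + \left(\left(1 + g\right) + \left(g^{2} + g\right)\right) = -5 + \left(\left(1 + g\right) + \left(g + g^{2}\right)\right) = -5 + \left(1 + g^{2} + 2 g\right) = -4 + g^{2} + 2 g$)
$K = -572$ ($K = \left(-26\right) 22 = -572$)
$B{\left(V,s \right)} = V + 20 s$ ($B{\left(V,s \right)} = 20 s + V = V + 20 s$)
$B{\left(f{\left(7,-3 \right)},54 \right)} - K = \left(\left(-4 + 7^{2} + 2 \cdot 7\right) + 20 \cdot 54\right) - -572 = \left(\left(-4 + 49 + 14\right) + 1080\right) + 572 = \left(59 + 1080\right) + 572 = 1139 + 572 = 1711$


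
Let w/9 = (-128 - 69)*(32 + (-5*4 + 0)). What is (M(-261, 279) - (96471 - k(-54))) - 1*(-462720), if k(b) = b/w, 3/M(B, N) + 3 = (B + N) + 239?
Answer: 9163184090/25019 ≈ 3.6625e+5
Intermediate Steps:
M(B, N) = 3/(236 + B + N) (M(B, N) = 3/(-3 + ((B + N) + 239)) = 3/(-3 + (239 + B + N)) = 3/(236 + B + N))
w = -21276 (w = 9*((-128 - 69)*(32 + (-5*4 + 0))) = 9*(-197*(32 + (-20 + 0))) = 9*(-197*(32 - 20)) = 9*(-197*12) = 9*(-2364) = -21276)
k(b) = -b/21276 (k(b) = b/(-21276) = b*(-1/21276) = -b/21276)
(M(-261, 279) - (96471 - k(-54))) - 1*(-462720) = (3/(236 - 261 + 279) - (96471 - (-1)*(-54)/21276)) - 1*(-462720) = (3/254 - (96471 - 1*1/394)) + 462720 = (3*(1/254) - (96471 - 1/394)) + 462720 = (3/254 - 1*38009573/394) + 462720 = (3/254 - 38009573/394) + 462720 = -2413607590/25019 + 462720 = 9163184090/25019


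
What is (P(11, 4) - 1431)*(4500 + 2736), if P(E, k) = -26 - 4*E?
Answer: -10861236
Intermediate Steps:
P(E, k) = -26 - 4*E
(P(11, 4) - 1431)*(4500 + 2736) = ((-26 - 4*11) - 1431)*(4500 + 2736) = ((-26 - 44) - 1431)*7236 = (-70 - 1431)*7236 = -1501*7236 = -10861236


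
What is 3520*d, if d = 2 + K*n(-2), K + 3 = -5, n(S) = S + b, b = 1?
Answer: 35200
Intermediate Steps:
n(S) = 1 + S (n(S) = S + 1 = 1 + S)
K = -8 (K = -3 - 5 = -8)
d = 10 (d = 2 - 8*(1 - 2) = 2 - 8*(-1) = 2 + 8 = 10)
3520*d = 3520*10 = 35200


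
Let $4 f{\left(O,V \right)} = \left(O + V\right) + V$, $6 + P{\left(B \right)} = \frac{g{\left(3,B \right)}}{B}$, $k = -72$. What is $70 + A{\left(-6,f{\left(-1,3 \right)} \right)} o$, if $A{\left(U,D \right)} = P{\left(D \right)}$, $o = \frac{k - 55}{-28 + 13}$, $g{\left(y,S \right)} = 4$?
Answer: $\frac{3472}{75} \approx 46.293$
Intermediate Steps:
$o = \frac{127}{15}$ ($o = \frac{-72 - 55}{-28 + 13} = - \frac{127}{-15} = \left(-127\right) \left(- \frac{1}{15}\right) = \frac{127}{15} \approx 8.4667$)
$P{\left(B \right)} = -6 + \frac{4}{B}$
$f{\left(O,V \right)} = \frac{V}{2} + \frac{O}{4}$ ($f{\left(O,V \right)} = \frac{\left(O + V\right) + V}{4} = \frac{O + 2 V}{4} = \frac{V}{2} + \frac{O}{4}$)
$A{\left(U,D \right)} = -6 + \frac{4}{D}$
$70 + A{\left(-6,f{\left(-1,3 \right)} \right)} o = 70 + \left(-6 + \frac{4}{\frac{1}{2} \cdot 3 + \frac{1}{4} \left(-1\right)}\right) \frac{127}{15} = 70 + \left(-6 + \frac{4}{\frac{3}{2} - \frac{1}{4}}\right) \frac{127}{15} = 70 + \left(-6 + \frac{4}{\frac{5}{4}}\right) \frac{127}{15} = 70 + \left(-6 + 4 \cdot \frac{4}{5}\right) \frac{127}{15} = 70 + \left(-6 + \frac{16}{5}\right) \frac{127}{15} = 70 - \frac{1778}{75} = \frac{3472}{75}$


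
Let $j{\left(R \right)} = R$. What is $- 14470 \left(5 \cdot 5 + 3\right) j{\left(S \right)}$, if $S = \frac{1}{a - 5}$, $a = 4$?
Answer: $405160$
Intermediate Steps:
$S = -1$ ($S = \frac{1}{4 - 5} = \frac{1}{-1} = -1$)
$- 14470 \left(5 \cdot 5 + 3\right) j{\left(S \right)} = - 14470 \left(5 \cdot 5 + 3\right) \left(-1\right) = - 14470 \left(25 + 3\right) \left(-1\right) = - 14470 \cdot 28 \left(-1\right) = \left(-14470\right) \left(-28\right) = 405160$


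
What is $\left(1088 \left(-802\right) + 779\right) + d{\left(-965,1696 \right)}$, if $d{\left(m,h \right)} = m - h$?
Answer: $-874458$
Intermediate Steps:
$\left(1088 \left(-802\right) + 779\right) + d{\left(-965,1696 \right)} = \left(1088 \left(-802\right) + 779\right) - 2661 = \left(-872576 + 779\right) - 2661 = -871797 - 2661 = -874458$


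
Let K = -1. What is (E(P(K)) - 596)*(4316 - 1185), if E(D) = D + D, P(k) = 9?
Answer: -1809718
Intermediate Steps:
E(D) = 2*D
(E(P(K)) - 596)*(4316 - 1185) = (2*9 - 596)*(4316 - 1185) = (18 - 596)*3131 = -578*3131 = -1809718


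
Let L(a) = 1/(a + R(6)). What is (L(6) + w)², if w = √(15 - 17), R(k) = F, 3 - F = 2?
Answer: -97/49 + 2*I*√2/7 ≈ -1.9796 + 0.40406*I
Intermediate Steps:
F = 1 (F = 3 - 1*2 = 3 - 2 = 1)
R(k) = 1
L(a) = 1/(1 + a) (L(a) = 1/(a + 1) = 1/(1 + a))
w = I*√2 (w = √(-2) = I*√2 ≈ 1.4142*I)
(L(6) + w)² = (1/(1 + 6) + I*√2)² = (1/7 + I*√2)² = (⅐ + I*√2)²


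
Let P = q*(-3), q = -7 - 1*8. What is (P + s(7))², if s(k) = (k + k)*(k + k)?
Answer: 58081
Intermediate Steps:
q = -15 (q = -7 - 8 = -15)
s(k) = 4*k² (s(k) = (2*k)*(2*k) = 4*k²)
P = 45 (P = -15*(-3) = 45)
(P + s(7))² = (45 + 4*7²)² = (45 + 4*49)² = (45 + 196)² = 241² = 58081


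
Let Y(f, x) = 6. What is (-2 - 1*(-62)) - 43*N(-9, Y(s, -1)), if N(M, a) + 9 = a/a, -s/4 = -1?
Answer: 404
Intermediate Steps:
s = 4 (s = -4*(-1) = 4)
N(M, a) = -8 (N(M, a) = -9 + a/a = -9 + 1 = -8)
(-2 - 1*(-62)) - 43*N(-9, Y(s, -1)) = (-2 - 1*(-62)) - 43*(-8) = (-2 + 62) + 344 = 60 + 344 = 404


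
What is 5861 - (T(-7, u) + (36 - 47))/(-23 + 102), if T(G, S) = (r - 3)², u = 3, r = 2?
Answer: 463029/79 ≈ 5861.1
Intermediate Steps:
T(G, S) = 1 (T(G, S) = (2 - 3)² = (-1)² = 1)
5861 - (T(-7, u) + (36 - 47))/(-23 + 102) = 5861 - (1 + (36 - 47))/(-23 + 102) = 5861 - (1 - 11)/79 = 5861 - (-10)/79 = 5861 - 1*(-10/79) = 5861 + 10/79 = 463029/79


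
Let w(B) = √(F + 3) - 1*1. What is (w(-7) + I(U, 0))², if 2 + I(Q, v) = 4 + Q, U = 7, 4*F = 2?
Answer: (16 + √14)²/4 ≈ 97.433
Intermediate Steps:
F = ½ (F = (¼)*2 = ½ ≈ 0.50000)
I(Q, v) = 2 + Q (I(Q, v) = -2 + (4 + Q) = 2 + Q)
w(B) = -1 + √14/2 (w(B) = √(½ + 3) - 1*1 = √(7/2) - 1 = √14/2 - 1 = -1 + √14/2)
(w(-7) + I(U, 0))² = ((-1 + √14/2) + (2 + 7))² = ((-1 + √14/2) + 9)² = (8 + √14/2)²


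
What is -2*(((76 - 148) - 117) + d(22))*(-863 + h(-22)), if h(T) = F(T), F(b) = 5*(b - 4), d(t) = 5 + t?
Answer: -321732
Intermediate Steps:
F(b) = -20 + 5*b (F(b) = 5*(-4 + b) = -20 + 5*b)
h(T) = -20 + 5*T
-2*(((76 - 148) - 117) + d(22))*(-863 + h(-22)) = -2*(((76 - 148) - 117) + (5 + 22))*(-863 + (-20 + 5*(-22))) = -2*((-72 - 117) + 27)*(-863 + (-20 - 110)) = -2*(-189 + 27)*(-863 - 130) = -(-324)*(-993) = -2*160866 = -321732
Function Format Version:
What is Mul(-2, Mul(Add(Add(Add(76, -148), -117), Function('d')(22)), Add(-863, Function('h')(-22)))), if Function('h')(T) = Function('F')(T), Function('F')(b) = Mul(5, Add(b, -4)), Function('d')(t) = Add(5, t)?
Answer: -321732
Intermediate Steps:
Function('F')(b) = Add(-20, Mul(5, b)) (Function('F')(b) = Mul(5, Add(-4, b)) = Add(-20, Mul(5, b)))
Function('h')(T) = Add(-20, Mul(5, T))
Mul(-2, Mul(Add(Add(Add(76, -148), -117), Function('d')(22)), Add(-863, Function('h')(-22)))) = Mul(-2, Mul(Add(Add(Add(76, -148), -117), Add(5, 22)), Add(-863, Add(-20, Mul(5, -22))))) = Mul(-2, Mul(Add(Add(-72, -117), 27), Add(-863, Add(-20, -110)))) = Mul(-2, Mul(Add(-189, 27), Add(-863, -130))) = Mul(-2, Mul(-162, -993)) = Mul(-2, 160866) = -321732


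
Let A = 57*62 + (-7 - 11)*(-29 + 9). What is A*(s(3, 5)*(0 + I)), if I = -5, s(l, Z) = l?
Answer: -58410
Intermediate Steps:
A = 3894 (A = 3534 - 18*(-20) = 3534 + 360 = 3894)
A*(s(3, 5)*(0 + I)) = 3894*(3*(0 - 5)) = 3894*(3*(-5)) = 3894*(-15) = -58410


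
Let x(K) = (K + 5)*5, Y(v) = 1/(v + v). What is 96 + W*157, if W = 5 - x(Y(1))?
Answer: -6873/2 ≈ -3436.5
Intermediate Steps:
Y(v) = 1/(2*v)
x(K) = 25 + 5*K (x(K) = (5 + K)*5 = 25 + 5*K)
W = -45/2 (W = 5 - (25 + 5*((1/2)/1)) = 5 - (25 + 5*((1/2)*1)) = 5 - (25 + 5*(1/2)) = 5 - (25 + 5/2) = 5 - 1*55/2 = 5 - 55/2 = -45/2 ≈ -22.500)
96 + W*157 = 96 - 45/2*157 = 96 - 7065/2 = -6873/2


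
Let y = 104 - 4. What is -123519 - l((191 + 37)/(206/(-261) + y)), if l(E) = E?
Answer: -1599230247/12947 ≈ -1.2352e+5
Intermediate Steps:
y = 100
-123519 - l((191 + 37)/(206/(-261) + y)) = -123519 - (191 + 37)/(206/(-261) + 100) = -123519 - 228/(206*(-1/261) + 100) = -123519 - 228/(-206/261 + 100) = -123519 - 228/25894/261 = -123519 - 228*261/25894 = -123519 - 1*29754/12947 = -123519 - 29754/12947 = -1599230247/12947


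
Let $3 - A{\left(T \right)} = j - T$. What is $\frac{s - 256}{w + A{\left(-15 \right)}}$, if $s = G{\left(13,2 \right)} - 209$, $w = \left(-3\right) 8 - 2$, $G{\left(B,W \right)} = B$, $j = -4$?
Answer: $\frac{226}{17} \approx 13.294$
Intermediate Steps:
$w = -26$ ($w = -24 - 2 = -26$)
$A{\left(T \right)} = 7 + T$ ($A{\left(T \right)} = 3 - \left(-4 - T\right) = 3 + \left(4 + T\right) = 7 + T$)
$s = -196$ ($s = 13 - 209 = -196$)
$\frac{s - 256}{w + A{\left(-15 \right)}} = \frac{-196 - 256}{-26 + \left(7 - 15\right)} = - \frac{452}{-26 - 8} = - \frac{452}{-34} = \left(-452\right) \left(- \frac{1}{34}\right) = \frac{226}{17}$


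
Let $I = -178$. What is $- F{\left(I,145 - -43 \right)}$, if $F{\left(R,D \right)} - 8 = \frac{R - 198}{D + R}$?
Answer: $\frac{148}{5} \approx 29.6$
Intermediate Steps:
$F{\left(R,D \right)} = 8 + \frac{-198 + R}{D + R}$ ($F{\left(R,D \right)} = 8 + \frac{R - 198}{D + R} = 8 + \frac{-198 + R}{D + R}$)
$- F{\left(I,145 - -43 \right)} = - \frac{-198 + 8 \left(145 - -43\right) + 9 \left(-178\right)}{\left(145 - -43\right) - 178} = - \frac{-198 + 8 \left(145 + 43\right) - 1602}{\left(145 + 43\right) - 178} = - \frac{-198 + 8 \cdot 188 - 1602}{188 - 178} = - \frac{-198 + 1504 - 1602}{10} = - \frac{-296}{10} = \left(-1\right) \left(- \frac{148}{5}\right) = \frac{148}{5}$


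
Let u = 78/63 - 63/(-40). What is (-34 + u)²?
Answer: 686282809/705600 ≈ 972.62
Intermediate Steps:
u = 2363/840 (u = 78*(1/63) - 63*(-1/40) = 26/21 + 63/40 = 2363/840 ≈ 2.8131)
(-34 + u)² = (-34 + 2363/840)² = (-26197/840)² = 686282809/705600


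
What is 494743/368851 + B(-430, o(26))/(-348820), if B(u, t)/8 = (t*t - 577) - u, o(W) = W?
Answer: 42753818957/32165651455 ≈ 1.3292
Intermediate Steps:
B(u, t) = -4616 - 8*u + 8*t² (B(u, t) = 8*((t*t - 577) - u) = 8*((t² - 577) - u) = 8*((-577 + t²) - u) = 8*(-577 + t² - u) = -4616 - 8*u + 8*t²)
494743/368851 + B(-430, o(26))/(-348820) = 494743/368851 + (-4616 - 8*(-430) + 8*26²)/(-348820) = 494743*(1/368851) + (-4616 + 3440 + 8*676)*(-1/348820) = 494743/368851 + (-4616 + 3440 + 5408)*(-1/348820) = 494743/368851 + 4232*(-1/348820) = 494743/368851 - 1058/87205 = 42753818957/32165651455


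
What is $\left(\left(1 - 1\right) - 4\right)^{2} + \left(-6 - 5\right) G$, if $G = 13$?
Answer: $-127$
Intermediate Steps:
$\left(\left(1 - 1\right) - 4\right)^{2} + \left(-6 - 5\right) G = \left(\left(1 - 1\right) - 4\right)^{2} + \left(-6 - 5\right) 13 = \left(\left(1 - 1\right) - 4\right)^{2} - 143 = \left(0 - 4\right)^{2} - 143 = \left(-4\right)^{2} - 143 = 16 - 143 = -127$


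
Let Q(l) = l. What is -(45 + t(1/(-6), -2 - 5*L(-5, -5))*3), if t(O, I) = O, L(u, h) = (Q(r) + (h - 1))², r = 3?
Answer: -89/2 ≈ -44.500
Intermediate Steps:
L(u, h) = (2 + h)² (L(u, h) = (3 + (h - 1))² = (3 + (-1 + h))² = (2 + h)²)
-(45 + t(1/(-6), -2 - 5*L(-5, -5))*3) = -(45 + 3/(-6)) = -(45 - ⅙*3) = -(45 - ½) = -1*89/2 = -89/2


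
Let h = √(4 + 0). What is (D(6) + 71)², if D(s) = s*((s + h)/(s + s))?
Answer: 5625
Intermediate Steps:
h = 2 (h = √4 = 2)
D(s) = 1 + s/2 (D(s) = s*((s + 2)/(s + s)) = s*((2 + s)/((2*s))) = s*((2 + s)*(1/(2*s))) = s*((2 + s)/(2*s)) = 1 + s/2)
(D(6) + 71)² = ((1 + (½)*6) + 71)² = ((1 + 3) + 71)² = (4 + 71)² = 75² = 5625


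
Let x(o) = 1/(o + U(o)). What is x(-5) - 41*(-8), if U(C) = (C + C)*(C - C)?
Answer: 1639/5 ≈ 327.80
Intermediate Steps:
U(C) = 0 (U(C) = (2*C)*0 = 0)
x(o) = 1/o (x(o) = 1/(o + 0) = 1/o)
x(-5) - 41*(-8) = 1/(-5) - 41*(-8) = -⅕ + 328 = 1639/5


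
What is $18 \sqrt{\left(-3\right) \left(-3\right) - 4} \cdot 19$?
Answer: $342 \sqrt{5} \approx 764.74$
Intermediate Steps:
$18 \sqrt{\left(-3\right) \left(-3\right) - 4} \cdot 19 = 18 \sqrt{9 - 4} \cdot 19 = 18 \sqrt{5} \cdot 19 = 342 \sqrt{5}$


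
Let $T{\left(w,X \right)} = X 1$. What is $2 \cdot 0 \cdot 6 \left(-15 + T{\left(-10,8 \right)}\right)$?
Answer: $0$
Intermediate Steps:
$T{\left(w,X \right)} = X$
$2 \cdot 0 \cdot 6 \left(-15 + T{\left(-10,8 \right)}\right) = 2 \cdot 0 \cdot 6 \left(-15 + 8\right) = 0 \cdot 6 \left(-7\right) = 0 \left(-7\right) = 0$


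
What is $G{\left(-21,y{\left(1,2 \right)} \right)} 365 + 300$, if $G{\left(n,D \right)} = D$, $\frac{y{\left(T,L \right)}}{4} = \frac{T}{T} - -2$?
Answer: $4680$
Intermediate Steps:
$y{\left(T,L \right)} = 12$ ($y{\left(T,L \right)} = 4 \left(\frac{T}{T} - -2\right) = 4 \left(1 + 2\right) = 4 \cdot 3 = 12$)
$G{\left(-21,y{\left(1,2 \right)} \right)} 365 + 300 = 12 \cdot 365 + 300 = 4380 + 300 = 4680$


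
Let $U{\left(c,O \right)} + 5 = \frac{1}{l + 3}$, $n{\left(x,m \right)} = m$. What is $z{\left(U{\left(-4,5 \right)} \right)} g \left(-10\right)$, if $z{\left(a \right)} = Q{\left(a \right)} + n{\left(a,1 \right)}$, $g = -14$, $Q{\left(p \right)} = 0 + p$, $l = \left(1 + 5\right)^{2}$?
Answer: $- \frac{21700}{39} \approx -556.41$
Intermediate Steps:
$l = 36$ ($l = 6^{2} = 36$)
$Q{\left(p \right)} = p$
$U{\left(c,O \right)} = - \frac{194}{39}$ ($U{\left(c,O \right)} = -5 + \frac{1}{36 + 3} = -5 + \frac{1}{39} = - \frac{194}{39}$)
$z{\left(a \right)} = 1 + a$ ($z{\left(a \right)} = a + 1 = 1 + a$)
$z{\left(U{\left(-4,5 \right)} \right)} g \left(-10\right) = \left(1 - \frac{194}{39}\right) \left(-14\right) \left(-10\right) = \left(- \frac{155}{39}\right) \left(-14\right) \left(-10\right) = \frac{2170}{39} \left(-10\right) = - \frac{21700}{39}$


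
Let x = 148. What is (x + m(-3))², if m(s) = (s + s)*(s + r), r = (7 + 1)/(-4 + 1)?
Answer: 33124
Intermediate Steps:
r = -8/3 (r = 8/(-3) = 8*(-⅓) = -8/3 ≈ -2.6667)
m(s) = 2*s*(-8/3 + s) (m(s) = (s + s)*(s - 8/3) = (2*s)*(-8/3 + s) = 2*s*(-8/3 + s))
(x + m(-3))² = (148 + (⅔)*(-3)*(-8 + 3*(-3)))² = (148 + (⅔)*(-3)*(-8 - 9))² = (148 + (⅔)*(-3)*(-17))² = (148 + 34)² = 182² = 33124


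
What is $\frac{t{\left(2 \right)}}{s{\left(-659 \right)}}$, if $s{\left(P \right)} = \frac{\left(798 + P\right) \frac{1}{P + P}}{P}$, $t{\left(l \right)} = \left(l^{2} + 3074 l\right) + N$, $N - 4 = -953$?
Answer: $\frac{4519128086}{139} \approx 3.2512 \cdot 10^{7}$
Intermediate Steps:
$N = -949$ ($N = 4 - 953 = -949$)
$t{\left(l \right)} = -949 + l^{2} + 3074 l$ ($t{\left(l \right)} = \left(l^{2} + 3074 l\right) - 949 = -949 + l^{2} + 3074 l$)
$s{\left(P \right)} = \frac{798 + P}{2 P^{2}}$ ($s{\left(P \right)} = \frac{\left(798 + P\right) \frac{1}{2 P}}{P} = \frac{\frac{1}{2} \frac{1}{P} \left(798 + P\right)}{P} = \frac{798 + P}{2 P^{2}}$)
$\frac{t{\left(2 \right)}}{s{\left(-659 \right)}} = \frac{-949 + 2^{2} + 3074 \cdot 2}{\frac{1}{2} \cdot \frac{1}{434281} \left(798 - 659\right)} = \frac{-949 + 4 + 6148}{\frac{1}{2} \cdot \frac{1}{434281} \cdot 139} = \frac{5203}{\frac{139}{868562}} = 5203 \cdot \frac{868562}{139} = \frac{4519128086}{139}$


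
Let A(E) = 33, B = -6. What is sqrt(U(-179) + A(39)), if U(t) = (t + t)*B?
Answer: sqrt(2181) ≈ 46.701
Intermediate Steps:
U(t) = -12*t (U(t) = (t + t)*(-6) = (2*t)*(-6) = -12*t)
sqrt(U(-179) + A(39)) = sqrt(-12*(-179) + 33) = sqrt(2148 + 33) = sqrt(2181)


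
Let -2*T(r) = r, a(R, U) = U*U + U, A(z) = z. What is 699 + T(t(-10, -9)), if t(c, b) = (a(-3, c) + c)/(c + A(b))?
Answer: 13321/19 ≈ 701.11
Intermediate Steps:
a(R, U) = U + U² (a(R, U) = U² + U = U + U²)
t(c, b) = (c + c*(1 + c))/(b + c) (t(c, b) = (c*(1 + c) + c)/(c + b) = (c + c*(1 + c))/(b + c))
T(r) = -r/2
699 + T(t(-10, -9)) = 699 - (-5)*(2 - 10)/(-9 - 10) = 699 - (-5)*(-8)/(-19) = 699 - (-5)*(-1)*(-8)/19 = 699 - ½*(-80/19) = 699 + 40/19 = 13321/19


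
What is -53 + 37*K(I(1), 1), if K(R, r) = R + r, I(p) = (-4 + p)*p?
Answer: -127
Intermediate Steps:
I(p) = p*(-4 + p)
-53 + 37*K(I(1), 1) = -53 + 37*(1*(-4 + 1) + 1) = -53 + 37*(1*(-3) + 1) = -53 + 37*(-3 + 1) = -53 + 37*(-2) = -53 - 74 = -127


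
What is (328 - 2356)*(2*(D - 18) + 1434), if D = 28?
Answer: -2948712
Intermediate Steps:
(328 - 2356)*(2*(D - 18) + 1434) = (328 - 2356)*(2*(28 - 18) + 1434) = -2028*(2*10 + 1434) = -2028*(20 + 1434) = -2028*1454 = -2948712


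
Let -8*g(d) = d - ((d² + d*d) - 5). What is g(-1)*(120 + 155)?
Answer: -275/4 ≈ -68.750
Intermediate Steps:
g(d) = -5/8 - d/8 + d²/4 (g(d) = -(d - ((d² + d*d) - 5))/8 = -(d - ((d² + d²) - 5))/8 = -(d - (2*d² - 5))/8 = -(d - (-5 + 2*d²))/8 = -(d + (5 - 2*d²))/8 = -(5 + d - 2*d²)/8 = -5/8 - d/8 + d²/4)
g(-1)*(120 + 155) = (-5/8 - ⅛*(-1) + (¼)*(-1)²)*(120 + 155) = (-5/8 + ⅛ + (¼)*1)*275 = (-5/8 + ⅛ + ¼)*275 = -¼*275 = -275/4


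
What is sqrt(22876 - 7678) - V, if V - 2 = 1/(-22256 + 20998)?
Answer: -2515/1258 + sqrt(15198) ≈ 121.28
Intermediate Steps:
V = 2515/1258 (V = 2 + 1/(-22256 + 20998) = 2 + 1/(-1258) = 2 - 1/1258 = 2515/1258 ≈ 1.9992)
sqrt(22876 - 7678) - V = sqrt(22876 - 7678) - 1*2515/1258 = sqrt(15198) - 2515/1258 = -2515/1258 + sqrt(15198)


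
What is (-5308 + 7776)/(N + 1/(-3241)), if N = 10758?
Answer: 7998788/34866677 ≈ 0.22941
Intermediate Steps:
(-5308 + 7776)/(N + 1/(-3241)) = (-5308 + 7776)/(10758 + 1/(-3241)) = 2468/(10758 - 1/3241) = 2468/(34866677/3241) = 2468*(3241/34866677) = 7998788/34866677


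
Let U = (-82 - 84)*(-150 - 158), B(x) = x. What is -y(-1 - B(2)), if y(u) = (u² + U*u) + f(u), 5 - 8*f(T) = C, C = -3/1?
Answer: 153374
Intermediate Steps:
U = 51128 (U = -166*(-308) = 51128)
C = -3 (C = -3*1 = -3)
f(T) = 1 (f(T) = 5/8 - ⅛*(-3) = 5/8 + 3/8 = 1)
y(u) = 1 + u² + 51128*u (y(u) = (u² + 51128*u) + 1 = 1 + u² + 51128*u)
-y(-1 - B(2)) = -(1 + (-1 - 1*2)² + 51128*(-1 - 1*2)) = -(1 + (-1 - 2)² + 51128*(-1 - 2)) = -(1 + (-3)² + 51128*(-3)) = -(1 + 9 - 153384) = -1*(-153374) = 153374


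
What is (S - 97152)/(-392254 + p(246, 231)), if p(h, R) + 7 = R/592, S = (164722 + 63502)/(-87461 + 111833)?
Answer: 350398927360/1414905986133 ≈ 0.24765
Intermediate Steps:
S = 57056/6093 (S = 228224/24372 = 228224*(1/24372) = 57056/6093 ≈ 9.3642)
p(h, R) = -7 + R/592
(S - 97152)/(-392254 + p(246, 231)) = (57056/6093 - 97152)/(-392254 + (-7 + (1/592)*231)) = -591890080/(6093*(-392254 + (-7 + 231/592))) = -591890080/(6093*(-392254 - 3913/592)) = -591890080/(6093*(-232218281/592)) = -591890080/6093*(-592/232218281) = 350398927360/1414905986133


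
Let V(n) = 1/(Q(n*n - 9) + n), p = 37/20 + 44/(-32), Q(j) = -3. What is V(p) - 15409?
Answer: -1556349/101 ≈ -15409.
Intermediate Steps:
p = 19/40 (p = 37*(1/20) + 44*(-1/32) = 37/20 - 11/8 = 19/40 ≈ 0.47500)
V(n) = 1/(-3 + n)
V(p) - 15409 = 1/(-3 + 19/40) - 15409 = 1/(-101/40) - 15409 = -40/101 - 15409 = -1556349/101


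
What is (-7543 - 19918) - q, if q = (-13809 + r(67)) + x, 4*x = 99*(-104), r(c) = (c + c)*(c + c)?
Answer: -29034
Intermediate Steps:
r(c) = 4*c² (r(c) = (2*c)*(2*c) = 4*c²)
x = -2574 (x = (99*(-104))/4 = (¼)*(-10296) = -2574)
q = 1573 (q = (-13809 + 4*67²) - 2574 = (-13809 + 4*4489) - 2574 = (-13809 + 17956) - 2574 = 4147 - 2574 = 1573)
(-7543 - 19918) - q = (-7543 - 19918) - 1*1573 = -27461 - 1573 = -29034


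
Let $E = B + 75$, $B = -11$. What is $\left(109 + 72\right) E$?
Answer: $11584$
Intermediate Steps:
$E = 64$ ($E = -11 + 75 = 64$)
$\left(109 + 72\right) E = \left(109 + 72\right) 64 = 181 \cdot 64 = 11584$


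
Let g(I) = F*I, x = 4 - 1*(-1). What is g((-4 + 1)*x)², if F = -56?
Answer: 705600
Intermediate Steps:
x = 5 (x = 4 + 1 = 5)
g(I) = -56*I
g((-4 + 1)*x)² = (-56*(-4 + 1)*5)² = (-(-168)*5)² = (-56*(-15))² = 840² = 705600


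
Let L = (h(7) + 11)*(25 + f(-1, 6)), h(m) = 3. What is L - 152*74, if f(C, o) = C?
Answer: -10912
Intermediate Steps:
L = 336 (L = (3 + 11)*(25 - 1) = 14*24 = 336)
L - 152*74 = 336 - 152*74 = 336 - 11248 = -10912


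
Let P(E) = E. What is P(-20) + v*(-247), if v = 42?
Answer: -10394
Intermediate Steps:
P(-20) + v*(-247) = -20 + 42*(-247) = -20 - 10374 = -10394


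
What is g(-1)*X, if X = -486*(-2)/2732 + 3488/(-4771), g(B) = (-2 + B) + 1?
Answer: 2445902/3258593 ≈ 0.75060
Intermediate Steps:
g(B) = -1 + B
X = -1222951/3258593 (X = 972*(1/2732) + 3488*(-1/4771) = 243/683 - 3488/4771 = -1222951/3258593 ≈ -0.37530)
g(-1)*X = (-1 - 1)*(-1222951/3258593) = -2*(-1222951/3258593) = 2445902/3258593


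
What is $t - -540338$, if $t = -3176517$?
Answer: $-2636179$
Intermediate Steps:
$t - -540338 = -3176517 - -540338 = -3176517 + 540338 = -2636179$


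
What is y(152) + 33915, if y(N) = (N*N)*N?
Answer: 3545723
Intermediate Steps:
y(N) = N³ (y(N) = N²*N = N³)
y(152) + 33915 = 152³ + 33915 = 3511808 + 33915 = 3545723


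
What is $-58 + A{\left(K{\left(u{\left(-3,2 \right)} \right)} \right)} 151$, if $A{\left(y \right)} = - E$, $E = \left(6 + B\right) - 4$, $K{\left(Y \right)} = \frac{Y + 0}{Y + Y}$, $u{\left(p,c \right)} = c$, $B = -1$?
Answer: $-209$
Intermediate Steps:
$K{\left(Y \right)} = \frac{1}{2}$ ($K{\left(Y \right)} = \frac{Y}{2 Y} = Y \frac{1}{2 Y} = \frac{1}{2}$)
$E = 1$ ($E = \left(6 - 1\right) - 4 = 5 - 4 = 1$)
$A{\left(y \right)} = -1$ ($A{\left(y \right)} = \left(-1\right) 1 = -1$)
$-58 + A{\left(K{\left(u{\left(-3,2 \right)} \right)} \right)} 151 = -58 - 151 = -209$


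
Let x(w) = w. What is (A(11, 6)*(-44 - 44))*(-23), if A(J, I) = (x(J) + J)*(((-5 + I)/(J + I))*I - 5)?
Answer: -3517712/17 ≈ -2.0692e+5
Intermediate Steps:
A(J, I) = 2*J*(-5 + I*(-5 + I)/(I + J)) (A(J, I) = (J + J)*(((-5 + I)/(J + I))*I - 5) = (2*J)*(((-5 + I)/(I + J))*I - 5) = (2*J)*(I*(-5 + I)/(I + J) - 5) = (2*J)*(-5 + I*(-5 + I)/(I + J)) = 2*J*(-5 + I*(-5 + I)/(I + J)))
(A(11, 6)*(-44 - 44))*(-23) = ((2*11*(6² - 10*6 - 5*11)/(6 + 11))*(-44 - 44))*(-23) = ((2*11*(36 - 60 - 55)/17)*(-88))*(-23) = ((2*11*(1/17)*(-79))*(-88))*(-23) = -1738/17*(-88)*(-23) = (152944/17)*(-23) = -3517712/17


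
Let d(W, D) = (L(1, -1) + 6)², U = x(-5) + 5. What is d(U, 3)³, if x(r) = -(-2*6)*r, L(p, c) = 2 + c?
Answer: 117649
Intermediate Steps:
x(r) = 12*r (x(r) = -(-12)*r = 12*r)
U = -55 (U = 12*(-5) + 5 = -60 + 5 = -55)
d(W, D) = 49 (d(W, D) = ((2 - 1) + 6)² = (1 + 6)² = 7² = 49)
d(U, 3)³ = 49³ = 117649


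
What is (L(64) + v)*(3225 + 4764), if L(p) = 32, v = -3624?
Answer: -28696488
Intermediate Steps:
(L(64) + v)*(3225 + 4764) = (32 - 3624)*(3225 + 4764) = -3592*7989 = -28696488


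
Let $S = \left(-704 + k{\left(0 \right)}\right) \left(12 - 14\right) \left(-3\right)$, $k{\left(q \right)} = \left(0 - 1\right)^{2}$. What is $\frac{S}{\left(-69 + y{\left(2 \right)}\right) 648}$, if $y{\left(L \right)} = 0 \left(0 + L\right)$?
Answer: $\frac{703}{7452} \approx 0.094337$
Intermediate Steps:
$y{\left(L \right)} = 0$ ($y{\left(L \right)} = 0 L = 0$)
$k{\left(q \right)} = 1$ ($k{\left(q \right)} = \left(-1\right)^{2} = 1$)
$S = -4218$ ($S = \left(-704 + 1\right) \left(12 - 14\right) \left(-3\right) = - 703 \left(\left(-2\right) \left(-3\right)\right) = \left(-703\right) 6 = -4218$)
$\frac{S}{\left(-69 + y{\left(2 \right)}\right) 648} = - \frac{4218}{\left(-69 + 0\right) 648} = - \frac{4218}{\left(-69\right) 648} = - \frac{4218}{-44712} = \left(-4218\right) \left(- \frac{1}{44712}\right) = \frac{703}{7452}$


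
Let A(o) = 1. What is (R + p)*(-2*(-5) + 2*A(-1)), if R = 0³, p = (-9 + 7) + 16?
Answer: 168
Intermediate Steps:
p = 14 (p = -2 + 16 = 14)
R = 0
(R + p)*(-2*(-5) + 2*A(-1)) = (0 + 14)*(-2*(-5) + 2*1) = 14*(10 + 2) = 14*12 = 168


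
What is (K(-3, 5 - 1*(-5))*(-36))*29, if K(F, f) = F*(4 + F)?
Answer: 3132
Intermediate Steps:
(K(-3, 5 - 1*(-5))*(-36))*29 = (-3*(4 - 3)*(-36))*29 = (-3*1*(-36))*29 = -3*(-36)*29 = 108*29 = 3132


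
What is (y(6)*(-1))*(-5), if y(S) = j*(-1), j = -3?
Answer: 15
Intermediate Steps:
y(S) = 3 (y(S) = -3*(-1) = 3)
(y(6)*(-1))*(-5) = (3*(-1))*(-5) = -3*(-5) = 15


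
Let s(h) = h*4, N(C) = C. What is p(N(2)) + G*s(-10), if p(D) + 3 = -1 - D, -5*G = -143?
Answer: -1150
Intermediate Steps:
G = 143/5 (G = -⅕*(-143) = 143/5 ≈ 28.600)
p(D) = -4 - D (p(D) = -3 + (-1 - D) = -4 - D)
s(h) = 4*h
p(N(2)) + G*s(-10) = (-4 - 1*2) + 143*(4*(-10))/5 = (-4 - 2) + (143/5)*(-40) = -6 - 1144 = -1150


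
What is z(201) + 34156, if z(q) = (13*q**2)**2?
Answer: 275848729525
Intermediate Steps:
z(q) = 169*q**4
z(201) + 34156 = 169*201**4 + 34156 = 169*1632240801 + 34156 = 275848695369 + 34156 = 275848729525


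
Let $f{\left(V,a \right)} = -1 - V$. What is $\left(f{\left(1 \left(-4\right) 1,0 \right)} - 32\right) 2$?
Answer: $-58$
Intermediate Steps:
$\left(f{\left(1 \left(-4\right) 1,0 \right)} - 32\right) 2 = \left(\left(-1 - 1 \left(-4\right) 1\right) - 32\right) 2 = \left(\left(-1 - \left(-4\right) 1\right) - 32\right) 2 = \left(\left(-1 - -4\right) - 32\right) 2 = \left(\left(-1 + 4\right) - 32\right) 2 = \left(3 - 32\right) 2 = \left(-29\right) 2 = -58$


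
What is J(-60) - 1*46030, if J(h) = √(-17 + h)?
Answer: -46030 + I*√77 ≈ -46030.0 + 8.775*I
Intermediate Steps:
J(-60) - 1*46030 = √(-17 - 60) - 1*46030 = √(-77) - 46030 = I*√77 - 46030 = -46030 + I*√77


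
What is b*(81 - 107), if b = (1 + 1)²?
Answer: -104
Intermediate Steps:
b = 4 (b = 2² = 4)
b*(81 - 107) = 4*(81 - 107) = 4*(-26) = -104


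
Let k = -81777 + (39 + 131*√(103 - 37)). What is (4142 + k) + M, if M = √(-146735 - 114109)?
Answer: -77596 + 131*√66 + 2*I*√65211 ≈ -76532.0 + 510.73*I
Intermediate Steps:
M = 2*I*√65211 (M = √(-260844) = 2*I*√65211 ≈ 510.73*I)
k = -81738 + 131*√66 (k = -81777 + (39 + 131*√66) = -81738 + 131*√66 ≈ -80674.)
(4142 + k) + M = (4142 + (-81738 + 131*√66)) + 2*I*√65211 = (-77596 + 131*√66) + 2*I*√65211 = -77596 + 131*√66 + 2*I*√65211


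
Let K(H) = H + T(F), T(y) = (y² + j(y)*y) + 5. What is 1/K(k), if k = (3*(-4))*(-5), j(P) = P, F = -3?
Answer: 1/83 ≈ 0.012048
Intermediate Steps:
T(y) = 5 + 2*y² (T(y) = (y² + y*y) + 5 = (y² + y²) + 5 = 2*y² + 5 = 5 + 2*y²)
k = 60 (k = -12*(-5) = 60)
K(H) = 23 + H (K(H) = H + (5 + 2*(-3)²) = H + (5 + 2*9) = H + (5 + 18) = H + 23 = 23 + H)
1/K(k) = 1/(23 + 60) = 1/83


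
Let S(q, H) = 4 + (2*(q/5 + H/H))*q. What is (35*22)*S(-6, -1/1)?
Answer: 4928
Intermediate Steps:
S(q, H) = 4 + q*(2 + 2*q/5) (S(q, H) = 4 + (2*(q*(⅕) + 1))*q = 4 + (2*(q/5 + 1))*q = 4 + (2*(1 + q/5))*q = 4 + (2 + 2*q/5)*q = 4 + q*(2 + 2*q/5))
(35*22)*S(-6, -1/1) = (35*22)*(4 + 2*(-6) + (⅖)*(-6)²) = 770*(4 - 12 + (⅖)*36) = 770*(4 - 12 + 72/5) = 770*(32/5) = 4928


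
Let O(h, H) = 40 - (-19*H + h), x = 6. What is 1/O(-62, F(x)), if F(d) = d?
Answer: 1/216 ≈ 0.0046296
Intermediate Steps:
O(h, H) = 40 - h + 19*H (O(h, H) = 40 - (h - 19*H) = 40 + (-h + 19*H) = 40 - h + 19*H)
1/O(-62, F(x)) = 1/(40 - 1*(-62) + 19*6) = 1/(40 + 62 + 114) = 1/216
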